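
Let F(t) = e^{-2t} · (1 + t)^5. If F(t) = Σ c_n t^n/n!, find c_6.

64

The EGF product rule gives c_6 = Σ_{k_1+k_2=6} C(6; k_1,k_2) · ∏ g_i(k_i), where e^{-2t} gives (-2)^k; (1+t)^5 gives the falling factorial (5)_k.
g_1(k) for k = 0…6: 1, -2, 4, -8, 16, -32, 64.
g_2(k) for k = 0…6: 1, 5, 20, 60, 120, 120, 0.
c_6 = Σ_k C(6,k)·g_1(k)·g_2(6−k) = 6·(-2)·120 + 15·4·120 + 20·(-8)·60 + 15·16·20 + 6·(-32)·5 + 1·64·1 = −1440 + 7200 − 9600 + 4800 − 960 + 64 = 64.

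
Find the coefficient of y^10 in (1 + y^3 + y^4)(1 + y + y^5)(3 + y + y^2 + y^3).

(1 + y^3 + y^4) has coefficients 1,0,0,1,1 for degrees 0…4.
(1 + y + y^5) has coefficients 1,1,0,0,0,1,0,0,0,0,0 for degrees 0…10.
Finally multiplying by (3 + y + y^2 + y^3), the product of all factors after the first has coefficients 3,4,2,2,1,3,1,1,1,0,0 for degrees 0…10.
[y^10] = 1·0 + 1·1 + 1·1 = 2.

2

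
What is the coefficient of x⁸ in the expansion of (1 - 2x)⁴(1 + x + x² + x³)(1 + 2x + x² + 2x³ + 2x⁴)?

32

(1 - 2x)⁴ has coefficients 1,-8,24,-32,16 for degrees 0…4.
(1 + x + x² + x³) has coefficients 1,1,1,1,0,0,0,0,0 for degrees 0…8.
Finally multiplying by (1 + 2x + x² + 2x³ + 2x⁴), the product of all factors after the first has coefficients 1,3,4,6,7,5,4,2,0 for degrees 0…8.
[x⁸] = 1·0 − 8·2 + 24·4 − 32·5 + 16·7 = 32.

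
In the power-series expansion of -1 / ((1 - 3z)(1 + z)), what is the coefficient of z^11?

Partial fractions give a closed form: a_n = (-3/4)·3^n + (-1/4)·(-1)^n.
At n = 11: a_11 = -132860.

-132860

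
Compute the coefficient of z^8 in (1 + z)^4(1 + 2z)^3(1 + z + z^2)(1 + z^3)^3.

(1 + z)^4 has coefficients 1,4,6,4,1 for degrees 0…4.
(1 + 2z)^3 has coefficients 1,6,12,8,0,0,0,0,0 for degrees 0…8.
Multiplying by (1 + z + z^2) gives running coefficients 1,7,19,26,20,8,0,0,0 for degrees 0…8.
Finally multiplying by (1 + z^3)^3, the product of all factors after the first has coefficients 1,7,19,29,41,65,81,81,81 for degrees 0…8.
[z^8] = 1·81 + 4·81 + 6·81 + 4·65 + 1·41 = 1192.

1192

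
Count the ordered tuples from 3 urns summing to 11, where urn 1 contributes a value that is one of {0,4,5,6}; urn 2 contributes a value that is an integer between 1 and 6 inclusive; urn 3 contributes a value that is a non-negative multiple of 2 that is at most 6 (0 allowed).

10

The generating function for the choices is (1 + z^4 + z^5 + z^6)·(z + z^2 + z^3 + z^4 + z^5 + z^6)·(1 + z^2 + z^4 + z^6); the count is [z^11].
(1 + z^4 + z^5 + z^6) has coefficients 1,0,0,0,1,1,1 for degrees 0…6.
(z + z^2 + z^3 + z^4 + z^5 + z^6) has coefficients 0,1,1,1,1,1,1,0,0,0,0,0 for degrees 0…11.
Finally multiplying by (1 + z^2 + z^4 + z^6), the product of all factors after the first has coefficients 0,1,1,2,2,3,3,3,3,2,2,1 for degrees 0…11.
[z^11] = 1·1 + 1·3 + 1·3 + 1·3 = 10.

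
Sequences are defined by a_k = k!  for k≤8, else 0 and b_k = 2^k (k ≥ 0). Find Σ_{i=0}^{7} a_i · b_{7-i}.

7504

Write out a_i and b_{7-i} for i = 0,…,7 and sum the products.
Σ = 1·128 + 1·64 + 2·32 + 6·16 + 24·8 + 120·4 + 720·2 + 5040·1 = 7504.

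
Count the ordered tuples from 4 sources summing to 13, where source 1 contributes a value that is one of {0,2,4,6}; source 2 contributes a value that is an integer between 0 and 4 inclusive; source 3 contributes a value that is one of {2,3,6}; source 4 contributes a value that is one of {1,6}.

11

The generating function for the choices is (1 + q² + q⁴ + q⁶)·(1 + q + q² + q³ + q⁴)·(q² + q³ + q⁶)·(q + q⁶); the count is [q¹³].
(1 + q² + q⁴ + q⁶) has coefficients 1,0,1,0,1,0,1 for degrees 0…6.
(1 + q + q² + q³ + q⁴) has coefficients 1,1,1,1,1,0,0,0,0,0,0,0,0,0 for degrees 0…13.
Multiplying by (q² + q³ + q⁶) gives running coefficients 0,0,1,2,2,2,3,2,1,1,1,0,0,0 for degrees 0…13.
Finally multiplying by (q + q⁶), the product of all factors after the first has coefficients 0,0,0,1,2,2,2,3,3,3,3,3,3,2 for degrees 0…13.
[q¹³] = 1·2 + 1·3 + 1·3 + 1·3 = 11.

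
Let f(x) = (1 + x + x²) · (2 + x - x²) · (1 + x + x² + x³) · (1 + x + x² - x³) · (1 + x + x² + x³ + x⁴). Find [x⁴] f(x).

(1 + x + x²) has coefficients 1,1,1 for degrees 0…2.
(2 + x - x²) has coefficients 2,1,-1,0,0 for degrees 0…4.
Multiplying by (1 + x + x² + x³) gives running coefficients 2,3,2,2,0 for degrees 0…4.
Multiplying by (1 + x + x² - x³) gives running coefficients 2,5,7,5,1 for degrees 0…4.
Finally multiplying by (1 + x + x² + x³ + x⁴), the product of all factors after the first has coefficients 2,7,14,19,20 for degrees 0…4.
[x⁴] = 1·20 + 1·19 + 1·14 = 53.

53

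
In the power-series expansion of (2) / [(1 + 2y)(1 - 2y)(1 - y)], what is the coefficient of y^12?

The denominator gives the recurrence a_n = a_(n−1) + 4a_(n−2) − 4a_(n−3) for n ≥ 3; the numerator fixes a_0 = 2, a_1 = 2, a_2 = 10.
Iterating: 2, 2, 10, 10, 42, 42, 170, 170, 682, 682, 2730, 2730, 10922, so a_12 = 10922.

10922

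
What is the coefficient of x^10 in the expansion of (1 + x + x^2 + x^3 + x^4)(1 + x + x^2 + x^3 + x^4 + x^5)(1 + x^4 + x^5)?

(1 + x + x^2 + x^3 + x^4) has coefficients 1,1,1,1,1 for degrees 0…4.
(1 + x + x^2 + x^3 + x^4 + x^5) has coefficients 1,1,1,1,1,1,0,0,0,0,0 for degrees 0…10.
Finally multiplying by (1 + x^4 + x^5), the product of all factors after the first has coefficients 1,1,1,1,2,3,2,2,2,2,1 for degrees 0…10.
[x^10] = 1·1 + 1·2 + 1·2 + 1·2 + 1·2 = 9.

9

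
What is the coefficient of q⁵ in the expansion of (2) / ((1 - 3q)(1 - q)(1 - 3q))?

The denominator gives the recurrence a_n = 7a_(n−1) − 15a_(n−2) + 9a_(n−3) for n ≥ 3; the numerator fixes a_0 = 2, a_1 = 14, a_2 = 68.
Iterating: 2, 14, 68, 284, 1094, 4010, so a_5 = 4010.

4010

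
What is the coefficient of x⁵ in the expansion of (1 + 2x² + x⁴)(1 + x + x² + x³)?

(1 + 2x² + x⁴) has coefficients 1,0,2,0,1 for degrees 0…4.
(1 + x + x² + x³) has coefficients 1,1,1,1,0,0 for degrees 0…5.
[x⁵] = 1·0 + 2·1 + 1·1 = 3.

3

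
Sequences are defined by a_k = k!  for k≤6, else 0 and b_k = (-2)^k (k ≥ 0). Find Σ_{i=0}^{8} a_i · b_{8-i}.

2368

This is [x^8] in the product of the two ordinary generating functions.
Σ = 1·256 + 1·(-128) + 2·64 + 6·(-32) + 24·16 + 120·(-8) + 720·4 + 0·(-2) + 0·1 = 2368.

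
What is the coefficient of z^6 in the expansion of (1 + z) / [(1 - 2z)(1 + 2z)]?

Partial fractions give a closed form: a_n = (3/4)·2^n + (1/4)·(-2)^n.
At n = 6: a_6 = 64.

64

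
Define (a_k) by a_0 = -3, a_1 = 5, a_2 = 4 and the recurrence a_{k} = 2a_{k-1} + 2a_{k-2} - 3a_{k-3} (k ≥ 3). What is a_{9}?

3675

The ordinary generating function has denominator 1 - 2t - 2t^2 + 3t^3.
Iterating the recurrence: a_0,…,a_{9} = -3, 5, 4, 27, 47, 136, 285, 701, 1564, 3675.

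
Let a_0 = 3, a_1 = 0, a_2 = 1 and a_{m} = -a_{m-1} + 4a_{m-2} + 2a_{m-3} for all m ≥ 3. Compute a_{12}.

The ordinary generating function has denominator 1 + x - 4x^2 - 2x^3.
Iterating the recurrence: a_0,…,a_{12} = 3, 0, 1, 5, -1, 23, -17, 107, -129, 523, -825, 2659, -4913.

-4913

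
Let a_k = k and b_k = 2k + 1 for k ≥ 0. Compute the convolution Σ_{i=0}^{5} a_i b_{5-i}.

55

Write out a_i and b_{5-i} for i = 0,…,5 and sum the products.
Σ = 0·11 + 1·9 + 2·7 + 3·5 + 4·3 + 5·1 = 55.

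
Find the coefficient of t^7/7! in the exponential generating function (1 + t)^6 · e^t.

The EGF product rule gives c_7 = Σ_{k_1+k_2=7} C(7; k_1,k_2) · ∏ g_i(k_i), where (1+t)^6 gives the falling factorial (6)_k; e^t gives (1)^k.
g_1(k) for k = 0…7: 1, 6, 30, 120, 360, 720, 720, 0.
g_2(k) for k = 0…7: 1, 1, 1, 1, 1, 1, 1, 1.
c_7 = Σ_k C(7,k)·g_1(k)·g_2(7−k) = 1·1·1 + 7·6·1 + 21·30·1 + 35·120·1 + 35·360·1 + 21·720·1 + 7·720·1 = 1 + 42 + 630 + 4200 + 12600 + 15120 + 5040 = 37633.

37633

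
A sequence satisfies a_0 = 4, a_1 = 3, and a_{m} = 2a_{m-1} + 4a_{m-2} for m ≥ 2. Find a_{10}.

223744

The ordinary generating function has denominator 1 - 2z - 4z^2.
Iterating the recurrence: a_0,…,a_{10} = 4, 3, 22, 56, 200, 624, 2048, 6592, 21376, 69120, 223744.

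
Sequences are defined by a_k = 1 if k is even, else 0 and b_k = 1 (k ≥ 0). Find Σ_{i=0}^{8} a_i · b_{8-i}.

5

The convolution is the t^8 coefficient of A(t)B(t).
Σ = 1·1 + 0·1 + 1·1 + 0·1 + 1·1 + 0·1 + 1·1 + 0·1 + 1·1 = 5.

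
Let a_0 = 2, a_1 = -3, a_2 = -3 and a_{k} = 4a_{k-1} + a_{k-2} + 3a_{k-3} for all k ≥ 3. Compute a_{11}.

-1483146

The ordinary generating function has denominator 1 - 4q - q^2 - 3q^3.
Iterating the recurrence: a_0,…,a_{11} = 2, -3, -3, -9, -48, -210, -915, -4014, -17601, -77163, -338295, -1483146.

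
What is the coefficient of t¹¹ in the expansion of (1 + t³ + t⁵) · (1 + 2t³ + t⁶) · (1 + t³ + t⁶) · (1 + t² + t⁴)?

(1 + t³ + t⁵) has coefficients 1,0,0,1,0,1 for degrees 0…5.
(1 + 2t³ + t⁶) has coefficients 1,0,0,2,0,0,1,0,0,0,0,0 for degrees 0…11.
Multiplying by (1 + t³ + t⁶) gives running coefficients 1,0,0,3,0,0,4,0,0,3,0,0 for degrees 0…11.
Finally multiplying by (1 + t² + t⁴), the product of all factors after the first has coefficients 1,0,1,3,1,3,4,3,4,3,4,3 for degrees 0…11.
[t¹¹] = 1·3 + 1·4 + 1·4 = 11.

11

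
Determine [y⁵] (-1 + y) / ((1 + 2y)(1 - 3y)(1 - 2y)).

-266

The denominator gives the recurrence a_n = 3a_(n−1) + 4a_(n−2) − 12a_(n−3) for n ≥ 3; the numerator fixes a_0 = -1, a_1 = -2, a_2 = -10.
Iterating: -1, -2, -10, -26, -94, -266, so a_5 = -266.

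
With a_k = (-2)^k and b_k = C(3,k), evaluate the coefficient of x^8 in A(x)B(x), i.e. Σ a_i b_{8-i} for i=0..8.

32

Write out a_i and b_{8-i} for i = 0,…,8 and sum the products.
Σ = 1·0 − 2·0 + 4·0 − 8·0 + 16·0 − 32·1 + 64·3 − 128·3 + 256·1 = 32.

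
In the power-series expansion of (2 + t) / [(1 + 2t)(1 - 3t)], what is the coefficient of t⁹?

27249

Partial fractions give a closed form: a_n = (3/5)·(-2)^n + (7/5)·3^n.
At n = 9: a_9 = 27249.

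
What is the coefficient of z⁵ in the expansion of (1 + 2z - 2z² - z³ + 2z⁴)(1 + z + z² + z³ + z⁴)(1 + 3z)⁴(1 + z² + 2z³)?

(1 + 2z - 2z² - z³ + 2z⁴) has coefficients 1,2,-2,-1,2 for degrees 0…4.
(1 + z + z² + z³ + z⁴) has coefficients 1,1,1,1,1,0 for degrees 0…5.
Multiplying by (1 + 3z)⁴ gives running coefficients 1,13,67,175,256,255 for degrees 0…5.
Finally multiplying by (1 + z² + 2z³), the product of all factors after the first has coefficients 1,13,68,190,349,564 for degrees 0…5.
[z⁵] = 1·564 + 2·349 − 2·190 − 1·68 + 2·13 = 840.

840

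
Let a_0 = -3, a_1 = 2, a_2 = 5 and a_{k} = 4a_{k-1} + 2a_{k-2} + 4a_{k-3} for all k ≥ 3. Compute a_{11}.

The ordinary generating function has denominator 1 - 4z - 2z^2 - 4z^3.
Iterating the recurrence: a_0,…,a_{11} = -3, 2, 5, 12, 66, 308, 1412, 6528, 30168, 139376, 643952, 2975232.

2975232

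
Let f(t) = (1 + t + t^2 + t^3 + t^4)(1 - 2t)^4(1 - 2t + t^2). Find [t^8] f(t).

(1 + t + t^2 + t^3 + t^4) has coefficients 1,1,1,1,1 for degrees 0…4.
(1 - 2t)^4 has coefficients 1,-8,24,-32,16,0,0,0,0 for degrees 0…8.
Finally multiplying by (1 - 2t + t^2), the product of all factors after the first has coefficients 1,-10,41,-88,104,-64,16,0,0 for degrees 0…8.
[t^8] = 1·0 + 1·0 + 1·16 + 1·(-64) + 1·104 = 56.

56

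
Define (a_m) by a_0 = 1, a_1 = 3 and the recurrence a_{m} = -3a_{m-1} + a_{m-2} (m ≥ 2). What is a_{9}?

The ordinary generating function has denominator 1 + 3q - q^2.
Iterating the recurrence: a_0,…,a_{9} = 1, 3, -8, 27, -89, 294, -971, 3207, -10592, 34983.

34983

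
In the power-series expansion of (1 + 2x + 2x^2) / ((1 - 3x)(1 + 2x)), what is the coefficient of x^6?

839

The denominator gives the recurrence a_n = a_(n−1) + 6a_(n−2) for n ≥ 3; the numerator fixes a_0 = 1, a_1 = 3, a_2 = 11.
Iterating: 1, 3, 11, 29, 95, 269, 839, so a_6 = 839.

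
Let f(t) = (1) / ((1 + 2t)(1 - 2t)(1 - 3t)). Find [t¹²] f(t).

Partial fractions give a closed form: a_n = (1/5)·(-2)^n + (-1)·2^n + (9/5)·3^n.
At n = 12: a_12 = 953317.

953317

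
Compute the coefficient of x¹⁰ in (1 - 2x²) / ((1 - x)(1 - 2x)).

1025

The denominator gives the recurrence a_n = 3a_(n−1) − 2a_(n−2) for n ≥ 3; the numerator fixes a_0 = 1, a_1 = 3, a_2 = 5.
Iterating: 1, 3, 5, 9, 17, 33, 65, 129, 257, 513, 1025, so a_10 = 1025.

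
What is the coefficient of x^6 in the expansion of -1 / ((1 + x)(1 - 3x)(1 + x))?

The denominator gives the recurrence a_n = a_(n−1) + 5a_(n−2) + 3a_(n−3) for n ≥ 3; the numerator fixes a_0 = -1, a_1 = -1, a_2 = -6.
Iterating: -1, -1, -6, -14, -47, -135, -412, so a_6 = -412.

-412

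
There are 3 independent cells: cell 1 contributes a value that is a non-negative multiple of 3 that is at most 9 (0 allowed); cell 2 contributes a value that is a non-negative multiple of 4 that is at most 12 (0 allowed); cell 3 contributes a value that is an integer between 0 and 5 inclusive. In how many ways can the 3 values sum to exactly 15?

6

The generating function for the choices is (1 + y³ + y⁶ + y⁹)·(1 + y⁴ + y⁸ + y¹²)·(1 + y + y² + y³ + y⁴ + y⁵); the count is [y¹⁵].
(1 + y³ + y⁶ + y⁹) has coefficients 1,0,0,1,0,0,1,0,0,1 for degrees 0…9.
(1 + y⁴ + y⁸ + y¹²) has coefficients 1,0,0,0,1,0,0,0,1,0,0,0,1,0,0,0 for degrees 0…15.
Finally multiplying by (1 + y + y² + y³ + y⁴ + y⁵), the product of all factors after the first has coefficients 1,1,1,1,2,2,1,1,2,2,1,1,2,2,1,1 for degrees 0…15.
[y¹⁵] = 1·1 + 1·2 + 1·2 + 1·1 = 6.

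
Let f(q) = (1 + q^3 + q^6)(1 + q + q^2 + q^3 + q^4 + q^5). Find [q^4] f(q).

(1 + q^3 + q^6) has coefficients 1,0,0,1,0 for degrees 0…4.
(1 + q + q^2 + q^3 + q^4 + q^5) has coefficients 1,1,1,1,1 for degrees 0…4.
[q^4] = 1·1 + 1·1 = 2.

2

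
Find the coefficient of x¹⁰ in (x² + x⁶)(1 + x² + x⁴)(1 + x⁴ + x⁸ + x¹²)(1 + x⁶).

(x² + x⁶) has coefficients 0,0,1,0,0,0,1 for degrees 0…6.
(1 + x² + x⁴) has coefficients 1,0,1,0,1,0,0,0,0,0,0 for degrees 0…10.
Multiplying by (1 + x⁴ + x⁸ + x¹²) gives running coefficients 1,0,1,0,2,0,1,0,2,0,1 for degrees 0…10.
Finally multiplying by (1 + x⁶), the product of all factors after the first has coefficients 1,0,1,0,2,0,2,0,3,0,3 for degrees 0…10.
[x¹⁰] = 1·3 + 1·2 = 5.

5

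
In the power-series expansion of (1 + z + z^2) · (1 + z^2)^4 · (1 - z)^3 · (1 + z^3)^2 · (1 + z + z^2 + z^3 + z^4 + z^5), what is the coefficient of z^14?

(1 + z + z^2) has coefficients 1,1,1 for degrees 0…2.
(1 + z^2)^4 has coefficients 1,0,4,0,6,0,4,0,1,0,0,0,0,0,0 for degrees 0…14.
Multiplying by (1 - z)^3 gives running coefficients 1,-3,7,-13,18,-22,22,-18,13,-7,3,-1,0,0,0 for degrees 0…14.
Multiplying by (1 + z^3)^2 gives running coefficients 1,-3,7,-11,12,-8,-3,15,-24,24,-15,3,8,-12,11 for degrees 0…14.
Finally multiplying by (1 + z + z^2 + z^3 + z^4 + z^5), the product of all factors after the first has coefficients 1,-2,5,-6,6,-2,-6,12,-19,16,-11,0,11,-16,19 for degrees 0…14.
[z^14] = 1·19 + 1·(-16) + 1·11 = 14.

14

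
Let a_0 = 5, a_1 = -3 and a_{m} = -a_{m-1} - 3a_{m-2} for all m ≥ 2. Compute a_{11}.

The ordinary generating function has denominator 1 + y + 3y^2.
Iterating the recurrence: a_0,…,a_{11} = 5, -3, -12, 21, 15, -78, 33, 201, -300, -303, 1203, -294.

-294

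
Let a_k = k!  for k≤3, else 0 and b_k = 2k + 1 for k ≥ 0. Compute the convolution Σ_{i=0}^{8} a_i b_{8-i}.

Write out a_i and b_{8-i} for i = 0,…,8 and sum the products.
Σ = 1·17 + 1·15 + 2·13 + 6·11 + 0·9 + 0·7 + 0·5 + 0·3 + 0·1 = 124.

124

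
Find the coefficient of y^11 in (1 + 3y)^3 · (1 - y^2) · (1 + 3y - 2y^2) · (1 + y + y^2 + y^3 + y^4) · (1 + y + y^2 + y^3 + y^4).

-242

(1 + 3y)^3 has coefficients 1,9,27,27 for degrees 0…3.
(1 - y^2) has coefficients 1,0,-1,0,0,0,0,0,0,0,0,0 for degrees 0…11.
Multiplying by (1 + 3y - 2y^2) gives running coefficients 1,3,-3,-3,2,0,0,0,0,0,0,0 for degrees 0…11.
Multiplying by (1 + y + y^2 + y^3 + y^4) gives running coefficients 1,4,1,-2,0,-1,-4,-1,2,0,0,0 for degrees 0…11.
Finally multiplying by (1 + y + y^2 + y^3 + y^4), the product of all factors after the first has coefficients 1,5,6,4,4,2,-6,-8,-4,-4,-3,1 for degrees 0…11.
[y^11] = 1·1 + 9·(-3) + 27·(-4) + 27·(-4) = -242.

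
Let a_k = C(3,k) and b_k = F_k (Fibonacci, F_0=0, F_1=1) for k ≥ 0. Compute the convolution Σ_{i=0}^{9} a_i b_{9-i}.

144

This is [x^9] in the product of the two ordinary generating functions.
Σ = 1·34 + 3·21 + 3·13 + 1·8 + 0·5 + 0·3 + 0·2 + 0·1 + 0·1 + 0·0 = 144.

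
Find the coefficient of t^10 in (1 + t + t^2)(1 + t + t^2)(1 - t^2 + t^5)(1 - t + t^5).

(1 + t + t^2) has coefficients 1,1,1 for degrees 0…2.
(1 + t + t^2) has coefficients 1,1,1,0,0,0,0,0,0,0,0 for degrees 0…10.
Multiplying by (1 - t^2 + t^5) gives running coefficients 1,1,0,-1,-1,1,1,1,0,0,0 for degrees 0…10.
Finally multiplying by (1 - t + t^5), the product of all factors after the first has coefficients 1,0,-1,-1,0,3,1,0,-2,-1,1 for degrees 0…10.
[t^10] = 1·1 + 1·(-1) + 1·(-2) = -2.

-2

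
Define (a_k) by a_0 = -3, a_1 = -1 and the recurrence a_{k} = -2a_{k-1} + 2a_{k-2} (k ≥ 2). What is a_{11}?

21856

The ordinary generating function has denominator 1 + 2z - 2z^2.
Iterating the recurrence: a_0,…,a_{11} = -3, -1, -4, 6, -20, 52, -144, 392, -1072, 2928, -8000, 21856.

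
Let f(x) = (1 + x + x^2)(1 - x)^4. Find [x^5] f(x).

(1 + x + x^2) has coefficients 1,1,1 for degrees 0…2.
(1 - x)^4 has coefficients 1,-4,6,-4,1,0 for degrees 0…5.
[x^5] = 1·0 + 1·1 + 1·(-4) = -3.

-3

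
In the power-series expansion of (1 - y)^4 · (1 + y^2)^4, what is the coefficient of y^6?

44

(1 - y)^4 has coefficients 1,-4,6,-4,1 for degrees 0…4.
(1 + y^2)^4 has coefficients 1,0,4,0,6,0,4 for degrees 0…6.
[y^6] = 1·4 − 4·0 + 6·6 − 4·0 + 1·4 = 44.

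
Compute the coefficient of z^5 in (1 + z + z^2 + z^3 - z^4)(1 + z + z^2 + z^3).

1

(1 + z + z^2 + z^3 - z^4) has coefficients 1,1,1,1,-1 for degrees 0…4.
(1 + z + z^2 + z^3) has coefficients 1,1,1,1,0,0 for degrees 0…5.
[z^5] = 1·0 + 1·0 + 1·1 + 1·1 − 1·1 = 1.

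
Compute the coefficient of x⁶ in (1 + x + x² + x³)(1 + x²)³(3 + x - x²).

12

(1 + x + x² + x³) has coefficients 1,1,1,1 for degrees 0…3.
(1 + x²)³ has coefficients 1,0,3,0,3,0,1 for degrees 0…6.
Finally multiplying by (3 + x - x²), the product of all factors after the first has coefficients 3,1,8,3,6,3,0 for degrees 0…6.
[x⁶] = 1·0 + 1·3 + 1·6 + 1·3 = 12.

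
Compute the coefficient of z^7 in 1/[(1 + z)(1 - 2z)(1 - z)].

170

Partial fractions give a closed form: a_n = (1/6)·(-1)^n + (4/3)·2^n + (-1/2)·1^n.
At n = 7: a_7 = 170.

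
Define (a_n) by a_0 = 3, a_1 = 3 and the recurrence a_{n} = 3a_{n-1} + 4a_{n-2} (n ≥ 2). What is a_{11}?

The ordinary generating function has denominator 1 - 3t - 4t^2.
Iterating the recurrence: a_0,…,a_{11} = 3, 3, 21, 75, 309, 1227, 4917, 19659, 78645, 314571, 1258293, 5033163.

5033163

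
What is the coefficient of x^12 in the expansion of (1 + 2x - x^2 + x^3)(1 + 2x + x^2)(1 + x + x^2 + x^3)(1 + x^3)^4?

59

(1 + 2x - x^2 + x^3) has coefficients 1,2,-1,1 for degrees 0…3.
(1 + 2x + x^2) has coefficients 1,2,1,0,0,0,0,0,0,0,0,0,0 for degrees 0…12.
Multiplying by (1 + x + x^2 + x^3) gives running coefficients 1,3,4,4,3,1,0,0,0,0,0,0,0 for degrees 0…12.
Finally multiplying by (1 + x^3)^4, the product of all factors after the first has coefficients 1,3,4,8,15,17,22,30,28,28,30,22,17 for degrees 0…12.
[x^12] = 1·17 + 2·22 − 1·30 + 1·28 = 59.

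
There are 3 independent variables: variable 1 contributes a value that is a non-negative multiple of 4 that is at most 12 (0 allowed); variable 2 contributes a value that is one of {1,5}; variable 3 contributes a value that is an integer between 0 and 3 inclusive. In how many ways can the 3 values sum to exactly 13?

The generating function for the choices is (1 + q^4 + q^8 + q^12)·(q + q^5)·(1 + q + q^2 + q^3); the count is [q^13].
(1 + q^4 + q^8 + q^12) has coefficients 1,0,0,0,1,0,0,0,1,0,0,0,1 for degrees 0…12.
(q + q^5) has coefficients 0,1,0,0,0,1,0,0,0,0,0,0,0,0 for degrees 0…13.
Finally multiplying by (1 + q + q^2 + q^3), the product of all factors after the first has coefficients 0,1,1,1,1,1,1,1,1,0,0,0,0,0 for degrees 0…13.
[q^13] = 1·0 + 1·0 + 1·1 + 1·1 = 2.

2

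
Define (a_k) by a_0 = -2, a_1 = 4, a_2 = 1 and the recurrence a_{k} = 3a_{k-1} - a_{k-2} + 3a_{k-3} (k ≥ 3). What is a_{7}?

-223

The ordinary generating function has denominator 1 - 3q + q^2 - 3q^3.
Iterating the recurrence: a_0,…,a_{7} = -2, 4, 1, -7, -10, -20, -71, -223.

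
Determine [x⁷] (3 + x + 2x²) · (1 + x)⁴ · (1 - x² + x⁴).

(3 + x + 2x²) has coefficients 3,1,2 for degrees 0…2.
(1 + x)⁴ has coefficients 1,4,6,4,1,0,0,0 for degrees 0…7.
Finally multiplying by (1 - x² + x⁴), the product of all factors after the first has coefficients 1,4,5,0,-4,0,5,4 for degrees 0…7.
[x⁷] = 3·4 + 1·5 + 2·0 = 17.

17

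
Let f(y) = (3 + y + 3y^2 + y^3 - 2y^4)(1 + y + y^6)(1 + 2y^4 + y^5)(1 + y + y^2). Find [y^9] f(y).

14

(3 + y + 3y^2 + y^3 - 2y^4) has coefficients 3,1,3,1,-2 for degrees 0…4.
(1 + y + y^6) has coefficients 1,1,0,0,0,0,1,0,0,0 for degrees 0…9.
Multiplying by (1 + 2y^4 + y^5) gives running coefficients 1,1,0,0,2,3,2,0,0,0 for degrees 0…9.
Finally multiplying by (1 + y + y^2), the product of all factors after the first has coefficients 1,2,2,1,2,5,7,5,2,0 for degrees 0…9.
[y^9] = 3·0 + 1·2 + 3·5 + 1·7 − 2·5 = 14.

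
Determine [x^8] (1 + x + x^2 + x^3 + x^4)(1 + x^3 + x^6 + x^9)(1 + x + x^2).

(1 + x + x^2 + x^3 + x^4) has coefficients 1,1,1,1,1 for degrees 0…4.
(1 + x^3 + x^6 + x^9) has coefficients 1,0,0,1,0,0,1,0,0 for degrees 0…8.
Finally multiplying by (1 + x + x^2), the product of all factors after the first has coefficients 1,1,1,1,1,1,1,1,1 for degrees 0…8.
[x^8] = 1·1 + 1·1 + 1·1 + 1·1 + 1·1 = 5.

5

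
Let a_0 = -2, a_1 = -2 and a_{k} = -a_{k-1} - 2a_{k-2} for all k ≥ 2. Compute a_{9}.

46

The ordinary generating function has denominator 1 + z + 2z^2.
Iterating the recurrence: a_0,…,a_{9} = -2, -2, 6, -2, -10, 14, 6, -34, 22, 46.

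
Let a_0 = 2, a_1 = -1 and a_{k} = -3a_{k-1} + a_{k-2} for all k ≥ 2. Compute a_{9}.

The ordinary generating function has denominator 1 + 3y - y^2.
Iterating the recurrence: a_0,…,a_{9} = 2, -1, 5, -16, 53, -175, 578, -1909, 6305, -20824.

-20824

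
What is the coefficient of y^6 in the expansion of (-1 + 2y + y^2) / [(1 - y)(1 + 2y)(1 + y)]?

Partial fractions give a closed form: a_n = (1/3)·1^n + (-7/3)·(-2)^n + (1)·(-1)^n.
At n = 6: a_6 = -148.

-148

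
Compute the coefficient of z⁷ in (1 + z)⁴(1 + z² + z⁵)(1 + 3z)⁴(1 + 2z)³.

(1 + z)⁴ has coefficients 1,4,6,4,1 for degrees 0…4.
(1 + z² + z⁵) has coefficients 1,0,1,0,0,1,0,0 for degrees 0…7.
Multiplying by (1 + 3z)⁴ gives running coefficients 1,12,55,120,135,109,93,54 for degrees 0…7.
Finally multiplying by (1 + 2z)³, the product of all factors after the first has coefficients 1,18,139,602,1611,2799,3327,3000 for degrees 0…7.
[z⁷] = 1·3000 + 4·3327 + 6·2799 + 4·1611 + 1·602 = 40148.

40148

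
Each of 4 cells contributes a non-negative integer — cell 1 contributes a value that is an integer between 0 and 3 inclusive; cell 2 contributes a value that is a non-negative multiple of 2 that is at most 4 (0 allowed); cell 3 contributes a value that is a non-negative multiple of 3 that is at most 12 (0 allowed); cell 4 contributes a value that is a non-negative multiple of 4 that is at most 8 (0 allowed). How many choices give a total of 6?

6

The generating function for the choices is (1 + x + x^2 + x^3)·(1 + x^2 + x^4)·(1 + x^3 + x^6 + x^9 + x^12)·(1 + x^4 + x^8); the count is [x^6].
(1 + x + x^2 + x^3) has coefficients 1,1,1,1 for degrees 0…3.
(1 + x^2 + x^4) has coefficients 1,0,1,0,1,0,0 for degrees 0…6.
Multiplying by (1 + x^3 + x^6 + x^9 + x^12) gives running coefficients 1,0,1,1,1,1,1 for degrees 0…6.
Finally multiplying by (1 + x^4 + x^8), the product of all factors after the first has coefficients 1,0,1,1,2,1,2 for degrees 0…6.
[x^6] = 1·2 + 1·1 + 1·2 + 1·1 = 6.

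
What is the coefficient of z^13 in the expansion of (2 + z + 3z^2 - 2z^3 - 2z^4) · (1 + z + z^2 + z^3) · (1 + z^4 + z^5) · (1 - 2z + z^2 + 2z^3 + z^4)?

-13

(2 + z + 3z^2 - 2z^3 - 2z^4) has coefficients 2,1,3,-2,-2 for degrees 0…4.
(1 + z + z^2 + z^3) has coefficients 1,1,1,1,0,0,0,0,0,0,0,0,0,0 for degrees 0…13.
Multiplying by (1 + z^4 + z^5) gives running coefficients 1,1,1,1,1,2,2,2,1,0,0,0,0,0 for degrees 0…13.
Finally multiplying by (1 - 2z + z^2 + 2z^3 + z^4), the product of all factors after the first has coefficients 1,-1,0,2,3,4,2,3,4,6,7,4,1,0 for degrees 0…13.
[z^13] = 2·0 + 1·1 + 3·4 − 2·7 − 2·6 = -13.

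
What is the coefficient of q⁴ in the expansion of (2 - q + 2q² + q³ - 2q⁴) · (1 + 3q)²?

(2 - q + 2q² + q³ - 2q⁴) has coefficients 2,-1,2,1,-2 for degrees 0…4.
(1 + 3q)² has coefficients 1,6,9,0,0 for degrees 0…4.
[q⁴] = 2·0 − 1·0 + 2·9 + 1·6 − 2·1 = 22.

22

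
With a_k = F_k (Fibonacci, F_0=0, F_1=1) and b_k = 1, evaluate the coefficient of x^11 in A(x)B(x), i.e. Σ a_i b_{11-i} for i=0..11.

This is [x^11] in the product of the two ordinary generating functions.
Σ = 0·1 + 1·1 + 1·1 + 2·1 + 3·1 + 5·1 + 8·1 + 13·1 + 21·1 + 34·1 + 55·1 + 89·1 = 232.

232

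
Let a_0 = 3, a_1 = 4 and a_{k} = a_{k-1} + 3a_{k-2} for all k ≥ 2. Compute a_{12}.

48787

The ordinary generating function has denominator 1 - t - 3t^2.
Iterating the recurrence: a_0,…,a_{12} = 3, 4, 13, 25, 64, 139, 331, 748, 1741, 3985, 9208, 21163, 48787.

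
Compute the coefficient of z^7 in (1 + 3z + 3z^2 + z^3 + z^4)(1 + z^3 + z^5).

4

(1 + 3z + 3z^2 + z^3 + z^4) has coefficients 1,3,3,1,1 for degrees 0…4.
(1 + z^3 + z^5) has coefficients 1,0,0,1,0,1,0,0 for degrees 0…7.
[z^7] = 1·0 + 3·0 + 3·1 + 1·0 + 1·1 = 4.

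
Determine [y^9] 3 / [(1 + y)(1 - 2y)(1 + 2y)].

Partial fractions give a closed form: a_n = (-1)·(-1)^n + (1)·2^n + (3)·(-2)^n.
At n = 9: a_9 = -1023.

-1023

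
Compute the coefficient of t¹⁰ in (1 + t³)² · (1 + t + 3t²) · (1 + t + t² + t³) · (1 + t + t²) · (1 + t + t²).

78

(1 + t³)² has coefficients 1,0,0,2,0,0,1 for degrees 0…6.
(1 + t + 3t²) has coefficients 1,1,3,0,0,0,0,0,0,0,0 for degrees 0…10.
Multiplying by (1 + t + t² + t³) gives running coefficients 1,2,5,5,4,3,0,0,0,0,0 for degrees 0…10.
Multiplying by (1 + t + t²) gives running coefficients 1,3,8,12,14,12,7,3,0,0,0 for degrees 0…10.
Finally multiplying by (1 + t + t²), the product of all factors after the first has coefficients 1,4,12,23,34,38,33,22,10,3,0 for degrees 0…10.
[t¹⁰] = 1·0 + 2·22 + 1·34 = 78.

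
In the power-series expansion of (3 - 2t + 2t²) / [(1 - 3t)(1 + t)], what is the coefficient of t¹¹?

The denominator gives the recurrence a_n = 2a_(n−1) + 3a_(n−2) for n ≥ 3; the numerator fixes a_0 = 3, a_1 = 4, a_2 = 19.
Iterating: 3, 4, 19, 50, 157, 464, 1399, 4190, 12577, 37724, 113179, 339530, so a_11 = 339530.

339530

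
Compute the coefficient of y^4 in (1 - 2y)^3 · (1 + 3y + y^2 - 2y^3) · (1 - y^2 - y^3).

8

(1 - 2y)^3 has coefficients 1,-6,12,-8 for degrees 0…3.
(1 + 3y + y^2 - 2y^3) has coefficients 1,3,1,-2,0 for degrees 0…4.
Finally multiplying by (1 - y^2 - y^3), the product of all factors after the first has coefficients 1,3,0,-6,-4 for degrees 0…4.
[y^4] = 1·(-4) − 6·(-6) + 12·0 − 8·3 = 8.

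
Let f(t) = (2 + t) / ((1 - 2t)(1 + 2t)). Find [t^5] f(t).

16

Partial fractions give a closed form: a_n = (5/4)·2^n + (3/4)·(-2)^n.
At n = 5: a_5 = 16.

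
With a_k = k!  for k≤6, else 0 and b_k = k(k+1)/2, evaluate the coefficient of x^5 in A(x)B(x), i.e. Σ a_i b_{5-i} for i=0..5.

This is [x^5] in the product of the two ordinary generating functions.
Σ = 1·15 + 1·10 + 2·6 + 6·3 + 24·1 + 120·0 = 79.

79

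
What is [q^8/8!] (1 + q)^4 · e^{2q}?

The EGF product rule gives c_8 = Σ_{k_1+k_2=8} C(8; k_1,k_2) · ∏ g_i(k_i), where (1+q)^4 gives the falling factorial (4)_k; e^{2q} gives (2)^k.
g_1(k) for k = 0…8: 1, 4, 12, 24, 24, 0, 0, 0, 0.
g_2(k) for k = 0…8: 1, 2, 4, 8, 16, 32, 64, 128, 256.
c_8 = Σ_k C(8,k)·g_1(k)·g_2(8−k) = 1·1·256 + 8·4·128 + 28·12·64 + 56·24·32 + 70·24·16 = 256 + 4096 + 21504 + 43008 + 26880 = 95744.

95744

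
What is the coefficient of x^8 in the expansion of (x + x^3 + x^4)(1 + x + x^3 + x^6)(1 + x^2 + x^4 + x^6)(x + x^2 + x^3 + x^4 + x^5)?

19

(x + x^3 + x^4) has coefficients 0,1,0,1,1 for degrees 0…4.
(1 + x + x^3 + x^6) has coefficients 1,1,0,1,0,0,1,0,0 for degrees 0…8.
Multiplying by (1 + x^2 + x^4 + x^6) gives running coefficients 1,1,1,2,1,2,2,2,1 for degrees 0…8.
Finally multiplying by (x + x^2 + x^3 + x^4 + x^5), the product of all factors after the first has coefficients 0,1,2,3,5,6,7,8,9 for degrees 0…8.
[x^8] = 1·8 + 1·6 + 1·5 = 19.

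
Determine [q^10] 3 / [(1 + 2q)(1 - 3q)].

107517

Partial fractions give a closed form: a_n = (6/5)·(-2)^n + (9/5)·3^n.
At n = 10: a_10 = 107517.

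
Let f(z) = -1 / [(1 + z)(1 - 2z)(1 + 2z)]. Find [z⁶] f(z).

-85

Partial fractions give a closed form: a_n = (1/3)·(-1)^n + (-1/3)·2^n + (-1)·(-2)^n.
At n = 6: a_6 = -85.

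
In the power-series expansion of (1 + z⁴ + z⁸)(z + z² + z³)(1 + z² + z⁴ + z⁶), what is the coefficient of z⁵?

3

(1 + z⁴ + z⁸) has coefficients 1,0,0,0,1,0 for degrees 0…5.
(z + z² + z³) has coefficients 0,1,1,1,0,0 for degrees 0…5.
Finally multiplying by (1 + z² + z⁴ + z⁶), the product of all factors after the first has coefficients 0,1,1,2,1,2 for degrees 0…5.
[z⁵] = 1·2 + 1·1 = 3.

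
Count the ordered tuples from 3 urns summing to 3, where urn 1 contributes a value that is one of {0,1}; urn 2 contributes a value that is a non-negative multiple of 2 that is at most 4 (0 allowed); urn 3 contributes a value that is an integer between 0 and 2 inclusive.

3

The generating function for the choices is (1 + q)·(1 + q² + q⁴)·(1 + q + q²); the count is [q³].
(1 + q) has coefficients 1,1 for degrees 0…1.
(1 + q² + q⁴) has coefficients 1,0,1,0 for degrees 0…3.
Finally multiplying by (1 + q + q²), the product of all factors after the first has coefficients 1,1,2,1 for degrees 0…3.
[q³] = 1·1 + 1·2 = 3.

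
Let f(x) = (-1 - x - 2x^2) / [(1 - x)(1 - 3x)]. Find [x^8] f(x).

The denominator gives the recurrence a_n = 4a_(n−1) − 3a_(n−2) for n ≥ 3; the numerator fixes a_0 = -1, a_1 = -5, a_2 = -19.
Iterating: -1, -5, -19, -61, -187, -565, -1699, -5101, -15307, so a_8 = -15307.

-15307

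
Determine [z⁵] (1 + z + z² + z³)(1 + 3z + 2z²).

(1 + z + z² + z³) has coefficients 1,1,1,1 for degrees 0…3.
(1 + 3z + 2z²) has coefficients 1,3,2,0,0,0 for degrees 0…5.
[z⁵] = 1·0 + 1·0 + 1·0 + 1·2 = 2.

2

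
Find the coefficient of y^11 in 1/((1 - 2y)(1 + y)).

Partial fractions give a closed form: a_n = (2/3)·2^n + (1/3)·(-1)^n.
At n = 11: a_11 = 1365.

1365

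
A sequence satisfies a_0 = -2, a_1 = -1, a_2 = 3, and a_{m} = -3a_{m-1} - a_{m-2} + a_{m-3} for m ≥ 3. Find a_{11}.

The ordinary generating function has denominator 1 + 3t + t^2 - t^3.
Iterating the recurrence: a_0,…,a_{11} = -2, -1, 3, -10, 26, -65, 159, -386, 934, -2257, 5451, -13162.

-13162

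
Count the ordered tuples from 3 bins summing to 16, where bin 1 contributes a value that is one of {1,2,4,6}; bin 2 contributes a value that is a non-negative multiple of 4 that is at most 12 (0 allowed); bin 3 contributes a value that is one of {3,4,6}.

4

The generating function for the choices is (x + x^2 + x^4 + x^6)·(1 + x^4 + x^8 + x^12)·(x^3 + x^4 + x^6); the count is [x^16].
(x + x^2 + x^4 + x^6) has coefficients 0,1,1,0,1,0,1 for degrees 0…6.
(1 + x^4 + x^8 + x^12) has coefficients 1,0,0,0,1,0,0,0,1,0,0,0,1,0,0,0,0 for degrees 0…16.
Finally multiplying by (x^3 + x^4 + x^6), the product of all factors after the first has coefficients 0,0,0,1,1,0,1,1,1,0,1,1,1,0,1,1,1 for degrees 0…16.
[x^16] = 1·1 + 1·1 + 1·1 + 1·1 = 4.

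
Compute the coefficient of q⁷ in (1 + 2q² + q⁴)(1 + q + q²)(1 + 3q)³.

117

(1 + 2q² + q⁴) has coefficients 1,0,2,0,1 for degrees 0…4.
(1 + q + q²) has coefficients 1,1,1,0,0,0,0,0 for degrees 0…7.
Finally multiplying by (1 + 3q)³, the product of all factors after the first has coefficients 1,10,37,63,54,27,0,0 for degrees 0…7.
[q⁷] = 1·0 + 2·27 + 1·63 = 117.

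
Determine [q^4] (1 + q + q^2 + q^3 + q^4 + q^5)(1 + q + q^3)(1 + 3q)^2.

(1 + q + q^2 + q^3 + q^4 + q^5) has coefficients 1,1,1,1,1 for degrees 0…4.
(1 + q + q^3) has coefficients 1,1,0,1,0 for degrees 0…4.
Finally multiplying by (1 + 3q)^2, the product of all factors after the first has coefficients 1,7,15,10,6 for degrees 0…4.
[q^4] = 1·6 + 1·10 + 1·15 + 1·7 + 1·1 = 39.

39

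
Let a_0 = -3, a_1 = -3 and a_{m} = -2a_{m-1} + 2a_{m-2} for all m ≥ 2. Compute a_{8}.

720

The ordinary generating function has denominator 1 + 2x - 2x^2.
Iterating the recurrence: a_0,…,a_{8} = -3, -3, 0, -6, 12, -36, 96, -264, 720.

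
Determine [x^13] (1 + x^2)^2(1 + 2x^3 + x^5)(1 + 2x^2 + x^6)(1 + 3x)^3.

(1 + x^2)^2 has coefficients 1,0,2,0,1 for degrees 0…4.
(1 + 2x^3 + x^5) has coefficients 1,0,0,2,0,1,0,0,0,0,0,0,0,0 for degrees 0…13.
Multiplying by (1 + 2x^2 + x^6) gives running coefficients 1,0,2,2,0,5,1,2,0,2,0,1,0,0 for degrees 0…13.
Finally multiplying by (1 + 3x)^3, the product of all factors after the first has coefficients 1,9,29,47,72,113,100,146,180,83,72,55,63,27 for degrees 0…13.
[x^13] = 1·27 + 2·55 + 1·83 = 220.

220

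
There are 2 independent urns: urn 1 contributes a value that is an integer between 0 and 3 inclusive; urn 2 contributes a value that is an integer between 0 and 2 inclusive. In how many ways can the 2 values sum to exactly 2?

The generating function for the choices is (1 + x + x² + x³)·(1 + x + x²); the count is [x²].
(1 + x + x² + x³) has coefficients 1,1,1 for degrees 0…2.
(1 + x + x²) has coefficients 1,1,1 for degrees 0…2.
[x²] = 1·1 + 1·1 + 1·1 = 3.

3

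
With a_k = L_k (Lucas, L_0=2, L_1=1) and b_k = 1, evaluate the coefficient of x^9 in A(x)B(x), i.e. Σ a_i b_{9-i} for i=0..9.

This is [x^9] in the product of the two ordinary generating functions.
Σ = 2·1 + 1·1 + 3·1 + 4·1 + 7·1 + 11·1 + 18·1 + 29·1 + 47·1 + 76·1 = 198.

198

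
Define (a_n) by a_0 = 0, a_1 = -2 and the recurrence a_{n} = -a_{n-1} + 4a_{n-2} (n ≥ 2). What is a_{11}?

The ordinary generating function has denominator 1 + x - 4x^2.
Iterating the recurrence: a_0,…,a_{11} = 0, -2, 2, -10, 18, -58, 130, -362, 882, -2330, 5858, -15178.

-15178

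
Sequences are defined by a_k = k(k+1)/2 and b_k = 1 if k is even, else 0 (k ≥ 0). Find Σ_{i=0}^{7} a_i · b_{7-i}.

50

This is [x^7] in the product of the two ordinary generating functions.
Σ = 0·0 + 1·1 + 3·0 + 6·1 + 10·0 + 15·1 + 21·0 + 28·1 = 50.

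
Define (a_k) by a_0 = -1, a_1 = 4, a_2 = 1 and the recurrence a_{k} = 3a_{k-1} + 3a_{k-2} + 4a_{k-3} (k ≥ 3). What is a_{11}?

The ordinary generating function has denominator 1 - 3t - 3t^2 - 4t^3.
Iterating the recurrence: a_0,…,a_{11} = -1, 4, 1, 11, 52, 193, 779, 3124, 12481, 49931, 199732, 798913.

798913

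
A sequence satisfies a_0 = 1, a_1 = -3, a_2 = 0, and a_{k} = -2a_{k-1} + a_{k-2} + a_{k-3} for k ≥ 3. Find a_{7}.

-17

The ordinary generating function has denominator 1 + 2q - q^2 - q^3.
Iterating the recurrence: a_0,…,a_{7} = 1, -3, 0, -2, 1, -4, 7, -17.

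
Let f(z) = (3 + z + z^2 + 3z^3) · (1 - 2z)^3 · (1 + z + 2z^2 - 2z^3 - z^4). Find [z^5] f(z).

(3 + z + z^2 + 3z^3) has coefficients 3,1,1,3 for degrees 0…3.
(1 - 2z)^3 has coefficients 1,-6,12,-8,0,0 for degrees 0…5.
Finally multiplying by (1 + z + 2z^2 - 2z^3 - z^4), the product of all factors after the first has coefficients 1,-5,8,-10,27,-34 for degrees 0…5.
[z^5] = 3·(-34) + 1·27 + 1·(-10) + 3·8 = -61.

-61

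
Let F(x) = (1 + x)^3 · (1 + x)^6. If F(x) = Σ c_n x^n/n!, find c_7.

181440

The EGF product rule gives c_7 = Σ_{k_1+k_2=7} C(7; k_1,k_2) · ∏ g_i(k_i), where (1+x)^3 gives the falling factorial (3)_k; (1+x)^6 gives the falling factorial (6)_k.
g_1(k) for k = 0…7: 1, 3, 6, 6, 0, 0, 0, 0.
g_2(k) for k = 0…7: 1, 6, 30, 120, 360, 720, 720, 0.
c_7 = Σ_k C(7,k)·g_1(k)·g_2(7−k) = 7·3·720 + 21·6·720 + 35·6·360 = 15120 + 90720 + 75600 = 181440.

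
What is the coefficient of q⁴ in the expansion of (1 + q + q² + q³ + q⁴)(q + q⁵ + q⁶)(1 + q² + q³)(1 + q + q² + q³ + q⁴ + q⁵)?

7

(1 + q + q² + q³ + q⁴) has coefficients 1,1,1,1,1 for degrees 0…4.
(q + q⁵ + q⁶) has coefficients 0,1,0,0,0 for degrees 0…4.
Multiplying by (1 + q² + q³) gives running coefficients 0,1,0,1,1 for degrees 0…4.
Finally multiplying by (1 + q + q² + q³ + q⁴ + q⁵), the product of all factors after the first has coefficients 0,1,1,2,3 for degrees 0…4.
[q⁴] = 1·3 + 1·2 + 1·1 + 1·1 + 1·0 = 7.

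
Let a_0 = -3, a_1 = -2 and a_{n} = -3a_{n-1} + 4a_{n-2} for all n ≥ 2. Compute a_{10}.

-209718

The ordinary generating function has denominator 1 + 3z - 4z^2.
Iterating the recurrence: a_0,…,a_{10} = -3, -2, -6, 10, -54, 202, -822, 3274, -13110, 52426, -209718.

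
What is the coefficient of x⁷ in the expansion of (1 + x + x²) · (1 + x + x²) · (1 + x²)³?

8

(1 + x + x²) has coefficients 1,1,1 for degrees 0…2.
(1 + x + x²) has coefficients 1,1,1,0,0,0,0,0 for degrees 0…7.
Finally multiplying by (1 + x²)³, the product of all factors after the first has coefficients 1,1,4,3,6,3,4,1 for degrees 0…7.
[x⁷] = 1·1 + 1·4 + 1·3 = 8.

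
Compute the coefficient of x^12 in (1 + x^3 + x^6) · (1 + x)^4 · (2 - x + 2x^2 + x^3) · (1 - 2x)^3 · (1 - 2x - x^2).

(1 + x^3 + x^6) has coefficients 1,0,0,1,0,0,1 for degrees 0…6.
(1 + x)^4 has coefficients 1,4,6,4,1,0,0,0,0,0,0,0,0 for degrees 0…12.
Multiplying by (2 - x + 2x^2 + x^3) gives running coefficients 2,7,10,11,14,13,6,1,0,0,0,0,0 for degrees 0…12.
Multiplying by (1 - 2x)^3 gives running coefficients 2,-5,-8,19,12,-19,8,9,-38,-36,-8,0,0 for degrees 0…12.
Finally multiplying by (1 - 2x - x^2), the product of all factors after the first has coefficients 2,-9,0,40,-18,-62,34,12,-64,31,102,52,8 for degrees 0…12.
[x^12] = 1·8 + 1·31 + 1·34 = 73.

73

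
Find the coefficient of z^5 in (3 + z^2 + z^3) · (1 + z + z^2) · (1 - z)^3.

-3

(3 + z^2 + z^3) has coefficients 3,0,1,1 for degrees 0…3.
(1 + z + z^2) has coefficients 1,1,1,0,0,0 for degrees 0…5.
Finally multiplying by (1 - z)^3, the product of all factors after the first has coefficients 1,-2,1,-1,2,-1 for degrees 0…5.
[z^5] = 3·(-1) + 1·(-1) + 1·1 = -3.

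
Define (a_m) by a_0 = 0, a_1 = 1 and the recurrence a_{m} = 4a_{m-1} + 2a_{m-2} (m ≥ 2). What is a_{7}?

The ordinary generating function has denominator 1 - 4t - 2t^2.
Iterating the recurrence: a_0,…,a_{7} = 0, 1, 4, 18, 80, 356, 1584, 7048.

7048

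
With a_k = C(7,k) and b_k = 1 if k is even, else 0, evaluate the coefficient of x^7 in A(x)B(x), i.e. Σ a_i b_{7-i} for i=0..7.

This is [x^7] in the product of the two ordinary generating functions.
Σ = 1·0 + 7·1 + 21·0 + 35·1 + 35·0 + 21·1 + 7·0 + 1·1 = 64.

64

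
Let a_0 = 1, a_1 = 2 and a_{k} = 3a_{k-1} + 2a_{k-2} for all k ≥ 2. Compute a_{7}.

4516

The ordinary generating function has denominator 1 - 3x - 2x^2.
Iterating the recurrence: a_0,…,a_{7} = 1, 2, 8, 28, 100, 356, 1268, 4516.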